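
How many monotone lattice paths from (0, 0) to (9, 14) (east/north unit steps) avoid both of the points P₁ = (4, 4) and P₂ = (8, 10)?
Number of paths = 461690

Inclusion–exclusion. Total paths: C(23, 9) = 817190. Through P₁: C(8, 4)·C(15, 5) = 210210. Through P₂: C(18, 8)·C(5, 1) = 218790. Since P₁ is strictly southwest of P₂, a monotone path through both must visit P₁ then P₂; paths through both = C(8, 4)·C(10, 4)·C(5, 1) = 73500. Avoid both = 817190 − 210210 − 218790 + 73500 = 461690.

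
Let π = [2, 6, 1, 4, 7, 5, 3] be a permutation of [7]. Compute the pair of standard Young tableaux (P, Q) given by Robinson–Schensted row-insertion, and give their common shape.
P = [1, 3, 5] / [2, 4, 7] / [6];  Q = [1, 2, 5] / [3, 4, 6] / [7];  common shape = (3, 3, 1)

Row-insert the values π_1, π_2, … into P one at a time, bumping the leftmost entry strictly greater than the inserted value down to the next row. The recording tableau Q records, in position (i, j), the step at which that cell was added to P.
  Insert 2 (step 1): P = [2];  Q = [1]
  Insert 6 (step 2): P = [2, 6];  Q = [1, 2]
  Insert 1 (step 3): P = [1, 6] / [2];  Q = [1, 2] / [3]
  Insert 4 (step 4): P = [1, 4] / [2, 6];  Q = [1, 2] / [3, 4]
  Insert 7 (step 5): P = [1, 4, 7] / [2, 6];  Q = [1, 2, 5] / [3, 4]
  Insert 5 (step 6): P = [1, 4, 5] / [2, 6, 7];  Q = [1, 2, 5] / [3, 4, 6]
  Insert 3 (step 7): P = [1, 3, 5] / [2, 4, 7] / [6];  Q = [1, 2, 5] / [3, 4, 6] / [7]
Final shape: (3, 3, 1).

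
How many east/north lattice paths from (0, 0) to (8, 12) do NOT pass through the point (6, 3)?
Number of paths = 121350

Total paths from (0, 0) to (8, 12): C(20, 8) = 125970. Paths through (6, 3): (paths (0, 0) → (6, 3)) × (paths (6, 3) → (8, 12)) = C(9, 6) · C(11, 2) = 84 · 55 = 4620. Avoidance count = 125970 − 4620 = 121350.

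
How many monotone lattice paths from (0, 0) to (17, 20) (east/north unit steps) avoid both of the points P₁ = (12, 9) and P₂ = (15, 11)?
Number of paths = 14358205170

Inclusion–exclusion. Total paths: C(37, 17) = 15905368710. Through P₁: C(21, 12)·C(16, 5) = 1283886240. Through P₂: C(26, 15)·C(11, 2) = 424938800. Since P₁ is strictly southwest of P₂, a monotone path through both must visit P₁ then P₂; paths through both = C(21, 12)·C(5, 3)·C(11, 2) = 161661500. Avoid both = 15905368710 − 1283886240 − 424938800 + 161661500 = 14358205170.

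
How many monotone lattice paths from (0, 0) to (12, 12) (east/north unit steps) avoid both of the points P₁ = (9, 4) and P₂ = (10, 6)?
Number of paths = 2422017

Inclusion–exclusion. Total paths: C(24, 12) = 2704156. Through P₁: C(13, 9)·C(11, 3) = 117975. Through P₂: C(16, 10)·C(8, 2) = 224224. Since P₁ is strictly southwest of P₂, a monotone path through both must visit P₁ then P₂; paths through both = C(13, 9)·C(3, 1)·C(8, 2) = 60060. Avoid both = 2704156 − 117975 − 224224 + 60060 = 2422017.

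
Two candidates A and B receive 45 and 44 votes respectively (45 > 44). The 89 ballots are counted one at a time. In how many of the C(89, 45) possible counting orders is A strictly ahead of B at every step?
Strict-lead orderings = 583300119592996693088040

Total orderings of the 89 votes with 45 for A: C(89, 45) = 51913710643776705684835560. By the Bertrand ballot formula (Cycle Lemma / reflection principle), the number of orderings in which A is strictly ahead of B throughout is (p − q)/(p + q) · C(p + q, p) = (45 − 44)/(45 + 44) · 51913710643776705684835560 = 583300119592996693088040.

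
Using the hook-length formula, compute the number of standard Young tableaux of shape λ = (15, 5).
# SYT of shape (15, 5) = 10659

Hook-length formula: f^λ = n! / Π hook(c), product over all cells c of the Young diagram. For λ = (15, 5), n = 20 boxes. Hook lengths by row (left-to-right, top-to-bottom): [16, 15, 14, 13, 12, 10, 9, 8, 7, 6, 5, 4, 3, 2, 1]; [5, 4, 3, 2, 1]. Product of hooks = 228248616960000. So f^λ = 20! / 228248616960000 = 2432902008176640000 / 228248616960000 = 10659.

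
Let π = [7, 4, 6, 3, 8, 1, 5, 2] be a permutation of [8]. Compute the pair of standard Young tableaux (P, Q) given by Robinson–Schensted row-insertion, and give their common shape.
P = [1, 2, 8] / [3, 5] / [4, 6] / [7];  Q = [1, 3, 5] / [2, 7] / [4, 8] / [6];  common shape = (3, 2, 2, 1)

Row-insert the values π_1, π_2, … into P one at a time, bumping the leftmost entry strictly greater than the inserted value down to the next row. The recording tableau Q records, in position (i, j), the step at which that cell was added to P.
  Insert 7 (step 1): P = [7];  Q = [1]
  Insert 4 (step 2): P = [4] / [7];  Q = [1] / [2]
  Insert 6 (step 3): P = [4, 6] / [7];  Q = [1, 3] / [2]
  Insert 3 (step 4): P = [3, 6] / [4] / [7];  Q = [1, 3] / [2] / [4]
  Insert 8 (step 5): P = [3, 6, 8] / [4] / [7];  Q = [1, 3, 5] / [2] / [4]
  Insert 1 (step 6): P = [1, 6, 8] / [3] / [4] / [7];  Q = [1, 3, 5] / [2] / [4] / [6]
  Insert 5 (step 7): P = [1, 5, 8] / [3, 6] / [4] / [7];  Q = [1, 3, 5] / [2, 7] / [4] / [6]
  Insert 2 (step 8): P = [1, 2, 8] / [3, 5] / [4, 6] / [7];  Q = [1, 3, 5] / [2, 7] / [4, 8] / [6]
Final shape: (3, 2, 2, 1).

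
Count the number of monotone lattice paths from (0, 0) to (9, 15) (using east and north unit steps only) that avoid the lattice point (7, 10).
Number of paths = 899096

Total paths from (0, 0) to (9, 15): C(24, 9) = 1307504. Paths through (7, 10): (paths (0, 0) → (7, 10)) × (paths (7, 10) → (9, 15)) = C(17, 7) · C(7, 2) = 19448 · 21 = 408408. Avoidance count = 1307504 − 408408 = 899096.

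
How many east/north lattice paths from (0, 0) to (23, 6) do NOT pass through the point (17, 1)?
Number of paths = 466704

Total paths from (0, 0) to (23, 6): C(29, 23) = 475020. Paths through (17, 1): (paths (0, 0) → (17, 1)) × (paths (17, 1) → (23, 6)) = C(18, 17) · C(11, 6) = 18 · 462 = 8316. Avoidance count = 475020 − 8316 = 466704.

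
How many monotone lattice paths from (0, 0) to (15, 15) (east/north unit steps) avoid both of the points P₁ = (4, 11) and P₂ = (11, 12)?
Number of paths = 106313765

Inclusion–exclusion. Total paths: C(30, 15) = 155117520. Through P₁: C(15, 4)·C(15, 11) = 1863225. Through P₂: C(23, 11)·C(7, 4) = 47322730. Since P₁ is strictly southwest of P₂, a monotone path through both must visit P₁ then P₂; paths through both = C(15, 4)·C(8, 7)·C(7, 4) = 382200. Avoid both = 155117520 − 1863225 − 47322730 + 382200 = 106313765.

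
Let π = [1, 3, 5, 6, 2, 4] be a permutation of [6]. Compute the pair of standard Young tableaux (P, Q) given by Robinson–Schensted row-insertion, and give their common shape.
P = [1, 2, 4, 6] / [3, 5];  Q = [1, 2, 3, 4] / [5, 6];  common shape = (4, 2)

Row-insert the values π_1, π_2, … into P one at a time, bumping the leftmost entry strictly greater than the inserted value down to the next row. The recording tableau Q records, in position (i, j), the step at which that cell was added to P.
  Insert 1 (step 1): P = [1];  Q = [1]
  Insert 3 (step 2): P = [1, 3];  Q = [1, 2]
  Insert 5 (step 3): P = [1, 3, 5];  Q = [1, 2, 3]
  Insert 6 (step 4): P = [1, 3, 5, 6];  Q = [1, 2, 3, 4]
  Insert 2 (step 5): P = [1, 2, 5, 6] / [3];  Q = [1, 2, 3, 4] / [5]
  Insert 4 (step 6): P = [1, 2, 4, 6] / [3, 5];  Q = [1, 2, 3, 4] / [5, 6]
Final shape: (4, 2).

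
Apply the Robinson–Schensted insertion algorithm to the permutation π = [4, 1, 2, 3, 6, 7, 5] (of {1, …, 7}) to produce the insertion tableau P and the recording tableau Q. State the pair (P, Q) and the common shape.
P = [1, 2, 3, 5, 7] / [4, 6];  Q = [1, 3, 4, 5, 6] / [2, 7];  common shape = (5, 2)

Row-insert the values π_1, π_2, … into P one at a time, bumping the leftmost entry strictly greater than the inserted value down to the next row. The recording tableau Q records, in position (i, j), the step at which that cell was added to P.
  Insert 4 (step 1): P = [4];  Q = [1]
  Insert 1 (step 2): P = [1] / [4];  Q = [1] / [2]
  Insert 2 (step 3): P = [1, 2] / [4];  Q = [1, 3] / [2]
  Insert 3 (step 4): P = [1, 2, 3] / [4];  Q = [1, 3, 4] / [2]
  Insert 6 (step 5): P = [1, 2, 3, 6] / [4];  Q = [1, 3, 4, 5] / [2]
  Insert 7 (step 6): P = [1, 2, 3, 6, 7] / [4];  Q = [1, 3, 4, 5, 6] / [2]
  Insert 5 (step 7): P = [1, 2, 3, 5, 7] / [4, 6];  Q = [1, 3, 4, 5, 6] / [2, 7]
Final shape: (5, 2).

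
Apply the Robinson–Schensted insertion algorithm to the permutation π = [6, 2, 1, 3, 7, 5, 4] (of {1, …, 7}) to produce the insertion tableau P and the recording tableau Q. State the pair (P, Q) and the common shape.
P = [1, 3, 4] / [2, 5] / [6, 7];  Q = [1, 4, 5] / [2, 6] / [3, 7];  common shape = (3, 2, 2)

Row-insert the values π_1, π_2, … into P one at a time, bumping the leftmost entry strictly greater than the inserted value down to the next row. The recording tableau Q records, in position (i, j), the step at which that cell was added to P.
  Insert 6 (step 1): P = [6];  Q = [1]
  Insert 2 (step 2): P = [2] / [6];  Q = [1] / [2]
  Insert 1 (step 3): P = [1] / [2] / [6];  Q = [1] / [2] / [3]
  Insert 3 (step 4): P = [1, 3] / [2] / [6];  Q = [1, 4] / [2] / [3]
  Insert 7 (step 5): P = [1, 3, 7] / [2] / [6];  Q = [1, 4, 5] / [2] / [3]
  Insert 5 (step 6): P = [1, 3, 5] / [2, 7] / [6];  Q = [1, 4, 5] / [2, 6] / [3]
  Insert 4 (step 7): P = [1, 3, 4] / [2, 5] / [6, 7];  Q = [1, 4, 5] / [2, 6] / [3, 7]
Final shape: (3, 2, 2).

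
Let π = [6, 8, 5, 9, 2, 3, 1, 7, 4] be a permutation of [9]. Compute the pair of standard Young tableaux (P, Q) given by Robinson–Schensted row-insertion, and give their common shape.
P = [1, 3, 4] / [2, 7, 9] / [5, 8] / [6];  Q = [1, 2, 4] / [3, 6, 8] / [5, 9] / [7];  common shape = (3, 3, 2, 1)

Row-insert the values π_1, π_2, … into P one at a time, bumping the leftmost entry strictly greater than the inserted value down to the next row. The recording tableau Q records, in position (i, j), the step at which that cell was added to P.
  Insert 6 (step 1): P = [6];  Q = [1]
  Insert 8 (step 2): P = [6, 8];  Q = [1, 2]
  Insert 5 (step 3): P = [5, 8] / [6];  Q = [1, 2] / [3]
  Insert 9 (step 4): P = [5, 8, 9] / [6];  Q = [1, 2, 4] / [3]
  Insert 2 (step 5): P = [2, 8, 9] / [5] / [6];  Q = [1, 2, 4] / [3] / [5]
  Insert 3 (step 6): P = [2, 3, 9] / [5, 8] / [6];  Q = [1, 2, 4] / [3, 6] / [5]
  Insert 1 (step 7): P = [1, 3, 9] / [2, 8] / [5] / [6];  Q = [1, 2, 4] / [3, 6] / [5] / [7]
  Insert 7 (step 8): P = [1, 3, 7] / [2, 8, 9] / [5] / [6];  Q = [1, 2, 4] / [3, 6, 8] / [5] / [7]
  Insert 4 (step 9): P = [1, 3, 4] / [2, 7, 9] / [5, 8] / [6];  Q = [1, 2, 4] / [3, 6, 8] / [5, 9] / [7]
Final shape: (3, 3, 2, 1).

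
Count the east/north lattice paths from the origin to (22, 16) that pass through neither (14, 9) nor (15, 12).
Number of paths = 12323373780

Inclusion–exclusion. Total paths: C(38, 22) = 22239974430. Through P₁: C(23, 14)·C(15, 8) = 5258617650. Through P₂: C(27, 15)·C(11, 7) = 5736673800. Since P₁ is strictly southwest of P₂, a monotone path through both must visit P₁ then P₂; paths through both = C(23, 14)·C(4, 1)·C(11, 7) = 1078690800. Avoid both = 22239974430 − 5258617650 − 5736673800 + 1078690800 = 12323373780.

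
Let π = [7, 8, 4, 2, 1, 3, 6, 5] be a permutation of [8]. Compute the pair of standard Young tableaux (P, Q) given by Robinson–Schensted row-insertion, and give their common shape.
P = [1, 3, 5] / [2, 6] / [4, 8] / [7];  Q = [1, 2, 7] / [3, 6] / [4, 8] / [5];  common shape = (3, 2, 2, 1)

Row-insert the values π_1, π_2, … into P one at a time, bumping the leftmost entry strictly greater than the inserted value down to the next row. The recording tableau Q records, in position (i, j), the step at which that cell was added to P.
  Insert 7 (step 1): P = [7];  Q = [1]
  Insert 8 (step 2): P = [7, 8];  Q = [1, 2]
  Insert 4 (step 3): P = [4, 8] / [7];  Q = [1, 2] / [3]
  Insert 2 (step 4): P = [2, 8] / [4] / [7];  Q = [1, 2] / [3] / [4]
  Insert 1 (step 5): P = [1, 8] / [2] / [4] / [7];  Q = [1, 2] / [3] / [4] / [5]
  Insert 3 (step 6): P = [1, 3] / [2, 8] / [4] / [7];  Q = [1, 2] / [3, 6] / [4] / [5]
  Insert 6 (step 7): P = [1, 3, 6] / [2, 8] / [4] / [7];  Q = [1, 2, 7] / [3, 6] / [4] / [5]
  Insert 5 (step 8): P = [1, 3, 5] / [2, 6] / [4, 8] / [7];  Q = [1, 2, 7] / [3, 6] / [4, 8] / [5]
Final shape: (3, 2, 2, 1).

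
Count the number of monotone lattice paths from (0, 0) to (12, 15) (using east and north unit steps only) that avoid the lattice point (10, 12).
Number of paths = 10917400

Total paths from (0, 0) to (12, 15): C(27, 12) = 17383860. Paths through (10, 12): (paths (0, 0) → (10, 12)) × (paths (10, 12) → (12, 15)) = C(22, 10) · C(5, 2) = 646646 · 10 = 6466460. Avoidance count = 17383860 − 6466460 = 10917400.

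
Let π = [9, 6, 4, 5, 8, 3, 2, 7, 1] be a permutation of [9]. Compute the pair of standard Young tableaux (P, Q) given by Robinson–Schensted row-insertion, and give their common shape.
P = [1, 5, 7] / [2, 8] / [3] / [4] / [6] / [9];  Q = [1, 4, 5] / [2, 8] / [3] / [6] / [7] / [9];  common shape = (3, 2, 1, 1, 1, 1)

Row-insert the values π_1, π_2, … into P one at a time, bumping the leftmost entry strictly greater than the inserted value down to the next row. The recording tableau Q records, in position (i, j), the step at which that cell was added to P.
  Insert 9 (step 1): P = [9];  Q = [1]
  Insert 6 (step 2): P = [6] / [9];  Q = [1] / [2]
  Insert 4 (step 3): P = [4] / [6] / [9];  Q = [1] / [2] / [3]
  Insert 5 (step 4): P = [4, 5] / [6] / [9];  Q = [1, 4] / [2] / [3]
  Insert 8 (step 5): P = [4, 5, 8] / [6] / [9];  Q = [1, 4, 5] / [2] / [3]
  Insert 3 (step 6): P = [3, 5, 8] / [4] / [6] / [9];  Q = [1, 4, 5] / [2] / [3] / [6]
  Insert 2 (step 7): P = [2, 5, 8] / [3] / [4] / [6] / [9];  Q = [1, 4, 5] / [2] / [3] / [6] / [7]
  Insert 7 (step 8): P = [2, 5, 7] / [3, 8] / [4] / [6] / [9];  Q = [1, 4, 5] / [2, 8] / [3] / [6] / [7]
  Insert 1 (step 9): P = [1, 5, 7] / [2, 8] / [3] / [4] / [6] / [9];  Q = [1, 4, 5] / [2, 8] / [3] / [6] / [7] / [9]
Final shape: (3, 2, 1, 1, 1, 1).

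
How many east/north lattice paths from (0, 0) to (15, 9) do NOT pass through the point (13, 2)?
Number of paths = 1303724

Total paths from (0, 0) to (15, 9): C(24, 15) = 1307504. Paths through (13, 2): (paths (0, 0) → (13, 2)) × (paths (13, 2) → (15, 9)) = C(15, 13) · C(9, 2) = 105 · 36 = 3780. Avoidance count = 1307504 − 3780 = 1303724.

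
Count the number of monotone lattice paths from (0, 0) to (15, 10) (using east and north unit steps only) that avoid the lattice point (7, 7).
Number of paths = 2702480

Total paths from (0, 0) to (15, 10): C(25, 15) = 3268760. Paths through (7, 7): (paths (0, 0) → (7, 7)) × (paths (7, 7) → (15, 10)) = C(14, 7) · C(11, 8) = 3432 · 165 = 566280. Avoidance count = 3268760 − 566280 = 2702480.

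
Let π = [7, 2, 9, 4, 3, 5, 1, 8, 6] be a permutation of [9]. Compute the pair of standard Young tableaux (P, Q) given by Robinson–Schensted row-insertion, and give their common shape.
P = [1, 3, 5, 6] / [2, 8] / [4, 9] / [7];  Q = [1, 3, 6, 8] / [2, 4] / [5, 9] / [7];  common shape = (4, 2, 2, 1)

Row-insert the values π_1, π_2, … into P one at a time, bumping the leftmost entry strictly greater than the inserted value down to the next row. The recording tableau Q records, in position (i, j), the step at which that cell was added to P.
  Insert 7 (step 1): P = [7];  Q = [1]
  Insert 2 (step 2): P = [2] / [7];  Q = [1] / [2]
  Insert 9 (step 3): P = [2, 9] / [7];  Q = [1, 3] / [2]
  Insert 4 (step 4): P = [2, 4] / [7, 9];  Q = [1, 3] / [2, 4]
  Insert 3 (step 5): P = [2, 3] / [4, 9] / [7];  Q = [1, 3] / [2, 4] / [5]
  Insert 5 (step 6): P = [2, 3, 5] / [4, 9] / [7];  Q = [1, 3, 6] / [2, 4] / [5]
  Insert 1 (step 7): P = [1, 3, 5] / [2, 9] / [4] / [7];  Q = [1, 3, 6] / [2, 4] / [5] / [7]
  Insert 8 (step 8): P = [1, 3, 5, 8] / [2, 9] / [4] / [7];  Q = [1, 3, 6, 8] / [2, 4] / [5] / [7]
  Insert 6 (step 9): P = [1, 3, 5, 6] / [2, 8] / [4, 9] / [7];  Q = [1, 3, 6, 8] / [2, 4] / [5, 9] / [7]
Final shape: (4, 2, 2, 1).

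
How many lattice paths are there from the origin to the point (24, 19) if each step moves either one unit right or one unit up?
Number of paths = 800472431850

A monotone lattice path from (0, 0) to (24, 19) consists of 24 east steps and 19 north steps in some order, so it is determined by which 24 of the 43 steps are east. The count is C(43, 24) = 800472431850.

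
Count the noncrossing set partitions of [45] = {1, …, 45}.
C_45 = 2257117854077248073253720

These noncrossing partitions are counted by the Catalan number C_n = (1/(n + 1)) · C(2n, n). For n = 45: C_45 = (1/46) · C(90, 45) = 103827421287553411369671120/46 = 2257117854077248073253720.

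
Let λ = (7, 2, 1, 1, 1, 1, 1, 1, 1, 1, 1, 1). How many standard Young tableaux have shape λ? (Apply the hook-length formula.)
# SYT of shape (7, 2, 1, 1, 1, 1, 1, 1, 1, 1, 1, 1) = 184756

Hook-length formula: f^λ = n! / Π hook(c), product over all cells c of the Young diagram. For λ = (7, 2, 1, 1, 1, 1, 1, 1, 1, 1, 1, 1), n = 19 boxes. Hook lengths by row (left-to-right, top-to-bottom): [18, 7, 5, 4, 3, 2, 1]; [12, 1]; [10]; [9]; [8]; [7]; [6]; [5]; [4]; [3]; [2]; [1]. Product of hooks = 658409472000. So f^λ = 19! / 658409472000 = 121645100408832000 / 658409472000 = 184756.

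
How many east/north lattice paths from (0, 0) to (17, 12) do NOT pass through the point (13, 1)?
Number of paths = 51876825

Total paths from (0, 0) to (17, 12): C(29, 17) = 51895935. Paths through (13, 1): (paths (0, 0) → (13, 1)) × (paths (13, 1) → (17, 12)) = C(14, 13) · C(15, 4) = 14 · 1365 = 19110. Avoidance count = 51895935 − 19110 = 51876825.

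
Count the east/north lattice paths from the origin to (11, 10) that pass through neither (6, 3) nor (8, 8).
Number of paths = 175128

Inclusion–exclusion. Total paths: C(21, 11) = 352716. Through P₁: C(9, 6)·C(12, 5) = 66528. Through P₂: C(16, 8)·C(5, 3) = 128700. Since P₁ is strictly southwest of P₂, a monotone path through both must visit P₁ then P₂; paths through both = C(9, 6)·C(7, 2)·C(5, 3) = 17640. Avoid both = 352716 − 66528 − 128700 + 17640 = 175128.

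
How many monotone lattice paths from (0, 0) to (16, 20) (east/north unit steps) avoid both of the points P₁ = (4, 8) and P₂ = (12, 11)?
Number of paths = 5060976745

Inclusion–exclusion. Total paths: C(36, 16) = 7307872110. Through P₁: C(12, 4)·C(24, 12) = 1338557220. Through P₂: C(23, 12)·C(13, 4) = 966735770. Since P₁ is strictly southwest of P₂, a monotone path through both must visit P₁ then P₂; paths through both = C(12, 4)·C(11, 8)·C(13, 4) = 58397625. Avoid both = 7307872110 − 1338557220 − 966735770 + 58397625 = 5060976745.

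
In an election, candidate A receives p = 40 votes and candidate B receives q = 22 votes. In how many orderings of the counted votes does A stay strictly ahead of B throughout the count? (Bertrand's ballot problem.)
Strict-lead orderings = 9962435643667605

Total orderings of the 62 votes with 40 for A: C(62, 40) = 34315056105966195. By the Bertrand ballot formula (Cycle Lemma / reflection principle), the number of orderings in which A is strictly ahead of B throughout is (p − q)/(p + q) · C(p + q, p) = (40 − 22)/(40 + 22) · 34315056105966195 = 9962435643667605.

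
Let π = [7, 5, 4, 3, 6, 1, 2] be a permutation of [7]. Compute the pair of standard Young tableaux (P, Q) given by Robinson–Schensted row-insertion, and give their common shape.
P = [1, 2] / [3, 6] / [4] / [5] / [7];  Q = [1, 5] / [2, 7] / [3] / [4] / [6];  common shape = (2, 2, 1, 1, 1)

Row-insert the values π_1, π_2, … into P one at a time, bumping the leftmost entry strictly greater than the inserted value down to the next row. The recording tableau Q records, in position (i, j), the step at which that cell was added to P.
  Insert 7 (step 1): P = [7];  Q = [1]
  Insert 5 (step 2): P = [5] / [7];  Q = [1] / [2]
  Insert 4 (step 3): P = [4] / [5] / [7];  Q = [1] / [2] / [3]
  Insert 3 (step 4): P = [3] / [4] / [5] / [7];  Q = [1] / [2] / [3] / [4]
  Insert 6 (step 5): P = [3, 6] / [4] / [5] / [7];  Q = [1, 5] / [2] / [3] / [4]
  Insert 1 (step 6): P = [1, 6] / [3] / [4] / [5] / [7];  Q = [1, 5] / [2] / [3] / [4] / [6]
  Insert 2 (step 7): P = [1, 2] / [3, 6] / [4] / [5] / [7];  Q = [1, 5] / [2, 7] / [3] / [4] / [6]
Final shape: (2, 2, 1, 1, 1).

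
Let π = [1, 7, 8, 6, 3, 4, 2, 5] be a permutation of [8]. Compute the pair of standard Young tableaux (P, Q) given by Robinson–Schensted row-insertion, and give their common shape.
P = [1, 2, 4, 5] / [3, 8] / [6] / [7];  Q = [1, 2, 3, 8] / [4, 6] / [5] / [7];  common shape = (4, 2, 1, 1)

Row-insert the values π_1, π_2, … into P one at a time, bumping the leftmost entry strictly greater than the inserted value down to the next row. The recording tableau Q records, in position (i, j), the step at which that cell was added to P.
  Insert 1 (step 1): P = [1];  Q = [1]
  Insert 7 (step 2): P = [1, 7];  Q = [1, 2]
  Insert 8 (step 3): P = [1, 7, 8];  Q = [1, 2, 3]
  Insert 6 (step 4): P = [1, 6, 8] / [7];  Q = [1, 2, 3] / [4]
  Insert 3 (step 5): P = [1, 3, 8] / [6] / [7];  Q = [1, 2, 3] / [4] / [5]
  Insert 4 (step 6): P = [1, 3, 4] / [6, 8] / [7];  Q = [1, 2, 3] / [4, 6] / [5]
  Insert 2 (step 7): P = [1, 2, 4] / [3, 8] / [6] / [7];  Q = [1, 2, 3] / [4, 6] / [5] / [7]
  Insert 5 (step 8): P = [1, 2, 4, 5] / [3, 8] / [6] / [7];  Q = [1, 2, 3, 8] / [4, 6] / [5] / [7]
Final shape: (4, 2, 1, 1).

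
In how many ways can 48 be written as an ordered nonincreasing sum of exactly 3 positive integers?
p(48, 3 parts) = 192

Partitions of n into exactly k parts are in bijection with partitions of n − k into at most k parts (subtract 1 from each part). So p(48, exactly 3) = p(45, parts ≤ 3). Computing via the recurrence p(m, j) = p(m, j−1) + p(m−j, j) gives 192.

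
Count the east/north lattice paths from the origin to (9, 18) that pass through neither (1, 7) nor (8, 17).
Number of paths = 2230187

Inclusion–exclusion. Total paths: C(27, 9) = 4686825. Through P₁: C(8, 1)·C(19, 8) = 604656. Through P₂: C(25, 8)·C(2, 1) = 2163150. Since P₁ is strictly southwest of P₂, a monotone path through both must visit P₁ then P₂; paths through both = C(8, 1)·C(17, 7)·C(2, 1) = 311168. Avoid both = 4686825 − 604656 − 2163150 + 311168 = 2230187.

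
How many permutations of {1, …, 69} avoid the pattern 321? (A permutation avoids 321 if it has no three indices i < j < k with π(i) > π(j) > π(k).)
C_69 = 337485502510215975556783793455058624700

These 321-avoiding permutations are counted by the Catalan number C_n = (1/(n + 1)) · C(2n, n). For n = 69: C_69 = (1/70) · C(138, 69) = 23623985175715118288974865541854103729000/70 = 337485502510215975556783793455058624700.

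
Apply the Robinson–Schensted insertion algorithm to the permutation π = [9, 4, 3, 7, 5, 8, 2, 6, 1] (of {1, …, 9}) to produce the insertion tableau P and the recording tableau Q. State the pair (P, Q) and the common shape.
P = [1, 5, 6] / [2, 7, 8] / [3] / [4] / [9];  Q = [1, 4, 6] / [2, 5, 8] / [3] / [7] / [9];  common shape = (3, 3, 1, 1, 1)

Row-insert the values π_1, π_2, … into P one at a time, bumping the leftmost entry strictly greater than the inserted value down to the next row. The recording tableau Q records, in position (i, j), the step at which that cell was added to P.
  Insert 9 (step 1): P = [9];  Q = [1]
  Insert 4 (step 2): P = [4] / [9];  Q = [1] / [2]
  Insert 3 (step 3): P = [3] / [4] / [9];  Q = [1] / [2] / [3]
  Insert 7 (step 4): P = [3, 7] / [4] / [9];  Q = [1, 4] / [2] / [3]
  Insert 5 (step 5): P = [3, 5] / [4, 7] / [9];  Q = [1, 4] / [2, 5] / [3]
  Insert 8 (step 6): P = [3, 5, 8] / [4, 7] / [9];  Q = [1, 4, 6] / [2, 5] / [3]
  Insert 2 (step 7): P = [2, 5, 8] / [3, 7] / [4] / [9];  Q = [1, 4, 6] / [2, 5] / [3] / [7]
  Insert 6 (step 8): P = [2, 5, 6] / [3, 7, 8] / [4] / [9];  Q = [1, 4, 6] / [2, 5, 8] / [3] / [7]
  Insert 1 (step 9): P = [1, 5, 6] / [2, 7, 8] / [3] / [4] / [9];  Q = [1, 4, 6] / [2, 5, 8] / [3] / [7] / [9]
Final shape: (3, 3, 1, 1, 1).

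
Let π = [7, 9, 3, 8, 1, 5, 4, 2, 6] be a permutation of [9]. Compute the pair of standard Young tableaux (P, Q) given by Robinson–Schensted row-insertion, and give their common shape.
P = [1, 2, 6] / [3, 4] / [5, 8] / [7] / [9];  Q = [1, 2, 9] / [3, 4] / [5, 6] / [7] / [8];  common shape = (3, 2, 2, 1, 1)

Row-insert the values π_1, π_2, … into P one at a time, bumping the leftmost entry strictly greater than the inserted value down to the next row. The recording tableau Q records, in position (i, j), the step at which that cell was added to P.
  Insert 7 (step 1): P = [7];  Q = [1]
  Insert 9 (step 2): P = [7, 9];  Q = [1, 2]
  Insert 3 (step 3): P = [3, 9] / [7];  Q = [1, 2] / [3]
  Insert 8 (step 4): P = [3, 8] / [7, 9];  Q = [1, 2] / [3, 4]
  Insert 1 (step 5): P = [1, 8] / [3, 9] / [7];  Q = [1, 2] / [3, 4] / [5]
  Insert 5 (step 6): P = [1, 5] / [3, 8] / [7, 9];  Q = [1, 2] / [3, 4] / [5, 6]
  Insert 4 (step 7): P = [1, 4] / [3, 5] / [7, 8] / [9];  Q = [1, 2] / [3, 4] / [5, 6] / [7]
  Insert 2 (step 8): P = [1, 2] / [3, 4] / [5, 8] / [7] / [9];  Q = [1, 2] / [3, 4] / [5, 6] / [7] / [8]
  Insert 6 (step 9): P = [1, 2, 6] / [3, 4] / [5, 8] / [7] / [9];  Q = [1, 2, 9] / [3, 4] / [5, 6] / [7] / [8]
Final shape: (3, 2, 2, 1, 1).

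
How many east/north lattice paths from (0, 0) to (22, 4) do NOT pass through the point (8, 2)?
Number of paths = 9550

Total paths from (0, 0) to (22, 4): C(26, 22) = 14950. Paths through (8, 2): (paths (0, 0) → (8, 2)) × (paths (8, 2) → (22, 4)) = C(10, 8) · C(16, 14) = 45 · 120 = 5400. Avoidance count = 14950 − 5400 = 9550.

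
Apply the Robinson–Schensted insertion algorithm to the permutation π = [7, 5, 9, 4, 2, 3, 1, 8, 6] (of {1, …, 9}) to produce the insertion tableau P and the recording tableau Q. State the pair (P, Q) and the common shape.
P = [1, 3, 6] / [2, 8] / [4, 9] / [5] / [7];  Q = [1, 3, 8] / [2, 6] / [4, 9] / [5] / [7];  common shape = (3, 2, 2, 1, 1)

Row-insert the values π_1, π_2, … into P one at a time, bumping the leftmost entry strictly greater than the inserted value down to the next row. The recording tableau Q records, in position (i, j), the step at which that cell was added to P.
  Insert 7 (step 1): P = [7];  Q = [1]
  Insert 5 (step 2): P = [5] / [7];  Q = [1] / [2]
  Insert 9 (step 3): P = [5, 9] / [7];  Q = [1, 3] / [2]
  Insert 4 (step 4): P = [4, 9] / [5] / [7];  Q = [1, 3] / [2] / [4]
  Insert 2 (step 5): P = [2, 9] / [4] / [5] / [7];  Q = [1, 3] / [2] / [4] / [5]
  Insert 3 (step 6): P = [2, 3] / [4, 9] / [5] / [7];  Q = [1, 3] / [2, 6] / [4] / [5]
  Insert 1 (step 7): P = [1, 3] / [2, 9] / [4] / [5] / [7];  Q = [1, 3] / [2, 6] / [4] / [5] / [7]
  Insert 8 (step 8): P = [1, 3, 8] / [2, 9] / [4] / [5] / [7];  Q = [1, 3, 8] / [2, 6] / [4] / [5] / [7]
  Insert 6 (step 9): P = [1, 3, 6] / [2, 8] / [4, 9] / [5] / [7];  Q = [1, 3, 8] / [2, 6] / [4, 9] / [5] / [7]
Final shape: (3, 2, 2, 1, 1).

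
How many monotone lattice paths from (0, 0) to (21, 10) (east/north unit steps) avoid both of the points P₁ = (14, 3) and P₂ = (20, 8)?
Number of paths = 33636570

Inclusion–exclusion. Total paths: C(31, 21) = 44352165. Through P₁: C(17, 14)·C(14, 7) = 2333760. Through P₂: C(28, 20)·C(3, 1) = 9324315. Since P₁ is strictly southwest of P₂, a monotone path through both must visit P₁ then P₂; paths through both = C(17, 14)·C(11, 6)·C(3, 1) = 942480. Avoid both = 44352165 − 2333760 − 9324315 + 942480 = 33636570.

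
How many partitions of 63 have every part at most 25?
p(63, parts ≤ 25) = 1384982

Use the recurrence p(n, m) = p(n, m−1) + p(n−m, m): either the largest part is < m (count p(n, m−1)) or the largest part is exactly m (remove one copy of m, count p(n−m, m)). With p(0, ·) = 1 this gives p(63, parts ≤ 25) = 1384982. (By conjugating Young diagrams, this also counts partitions of 63 into at most 25 parts.)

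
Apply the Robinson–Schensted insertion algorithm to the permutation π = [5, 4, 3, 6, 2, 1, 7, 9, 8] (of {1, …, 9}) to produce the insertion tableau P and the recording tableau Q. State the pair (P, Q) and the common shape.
P = [1, 6, 7, 8] / [2, 9] / [3] / [4] / [5];  Q = [1, 4, 7, 8] / [2, 9] / [3] / [5] / [6];  common shape = (4, 2, 1, 1, 1)

Row-insert the values π_1, π_2, … into P one at a time, bumping the leftmost entry strictly greater than the inserted value down to the next row. The recording tableau Q records, in position (i, j), the step at which that cell was added to P.
  Insert 5 (step 1): P = [5];  Q = [1]
  Insert 4 (step 2): P = [4] / [5];  Q = [1] / [2]
  Insert 3 (step 3): P = [3] / [4] / [5];  Q = [1] / [2] / [3]
  Insert 6 (step 4): P = [3, 6] / [4] / [5];  Q = [1, 4] / [2] / [3]
  Insert 2 (step 5): P = [2, 6] / [3] / [4] / [5];  Q = [1, 4] / [2] / [3] / [5]
  Insert 1 (step 6): P = [1, 6] / [2] / [3] / [4] / [5];  Q = [1, 4] / [2] / [3] / [5] / [6]
  Insert 7 (step 7): P = [1, 6, 7] / [2] / [3] / [4] / [5];  Q = [1, 4, 7] / [2] / [3] / [5] / [6]
  Insert 9 (step 8): P = [1, 6, 7, 9] / [2] / [3] / [4] / [5];  Q = [1, 4, 7, 8] / [2] / [3] / [5] / [6]
  Insert 8 (step 9): P = [1, 6, 7, 8] / [2, 9] / [3] / [4] / [5];  Q = [1, 4, 7, 8] / [2, 9] / [3] / [5] / [6]
Final shape: (4, 2, 1, 1, 1).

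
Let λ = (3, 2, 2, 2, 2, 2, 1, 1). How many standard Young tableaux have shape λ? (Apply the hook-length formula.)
# SYT of shape (3, 2, 2, 2, 2, 2, 1, 1) = 11583

Hook-length formula: f^λ = n! / Π hook(c), product over all cells c of the Young diagram. For λ = (3, 2, 2, 2, 2, 2, 1, 1), n = 15 boxes. Hook lengths by row (left-to-right, top-to-bottom): [10, 7, 1]; [8, 5]; [7, 4]; [6, 3]; [5, 2]; [4, 1]; [2]; [1]. Product of hooks = 112896000. So f^λ = 15! / 112896000 = 1307674368000 / 112896000 = 11583.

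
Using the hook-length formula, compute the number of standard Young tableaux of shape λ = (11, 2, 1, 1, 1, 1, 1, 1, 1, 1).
# SYT of shape (11, 2, 1, 1, 1, 1, 1, 1, 1, 1) = 1587222

Hook-length formula: f^λ = n! / Π hook(c), product over all cells c of the Young diagram. For λ = (11, 2, 1, 1, 1, 1, 1, 1, 1, 1), n = 21 boxes. Hook lengths by row (left-to-right, top-to-bottom): [20, 11, 9, 8, 7, 6, 5, 4, 3, 2, 1]; [10, 1]; [8]; [7]; [6]; [5]; [4]; [3]; [2]; [1]. Product of hooks = 32188907520000. So f^λ = 21! / 32188907520000 = 51090942171709440000 / 32188907520000 = 1587222.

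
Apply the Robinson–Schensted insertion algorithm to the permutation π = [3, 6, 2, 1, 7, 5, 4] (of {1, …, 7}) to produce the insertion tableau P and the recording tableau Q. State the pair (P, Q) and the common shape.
P = [1, 4, 7] / [2, 5] / [3, 6];  Q = [1, 2, 5] / [3, 6] / [4, 7];  common shape = (3, 2, 2)

Row-insert the values π_1, π_2, … into P one at a time, bumping the leftmost entry strictly greater than the inserted value down to the next row. The recording tableau Q records, in position (i, j), the step at which that cell was added to P.
  Insert 3 (step 1): P = [3];  Q = [1]
  Insert 6 (step 2): P = [3, 6];  Q = [1, 2]
  Insert 2 (step 3): P = [2, 6] / [3];  Q = [1, 2] / [3]
  Insert 1 (step 4): P = [1, 6] / [2] / [3];  Q = [1, 2] / [3] / [4]
  Insert 7 (step 5): P = [1, 6, 7] / [2] / [3];  Q = [1, 2, 5] / [3] / [4]
  Insert 5 (step 6): P = [1, 5, 7] / [2, 6] / [3];  Q = [1, 2, 5] / [3, 6] / [4]
  Insert 4 (step 7): P = [1, 4, 7] / [2, 5] / [3, 6];  Q = [1, 2, 5] / [3, 6] / [4, 7]
Final shape: (3, 2, 2).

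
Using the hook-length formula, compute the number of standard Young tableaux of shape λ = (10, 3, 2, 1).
# SYT of shape (10, 3, 2, 1) = 71680

Hook-length formula: f^λ = n! / Π hook(c), product over all cells c of the Young diagram. For λ = (10, 3, 2, 1), n = 16 boxes. Hook lengths by row (left-to-right, top-to-bottom): [13, 11, 9, 7, 6, 5, 4, 3, 2, 1]; [5, 3, 1]; [3, 1]; [1]. Product of hooks = 291891600. So f^λ = 16! / 291891600 = 20922789888000 / 291891600 = 71680.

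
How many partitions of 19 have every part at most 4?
p(19, parts ≤ 4) = 94

Use the recurrence p(n, m) = p(n, m−1) + p(n−m, m): either the largest part is < m (count p(n, m−1)) or the largest part is exactly m (remove one copy of m, count p(n−m, m)). With p(0, ·) = 1 this gives p(19, parts ≤ 4) = 94. (By conjugating Young diagrams, this also counts partitions of 19 into at most 4 parts.)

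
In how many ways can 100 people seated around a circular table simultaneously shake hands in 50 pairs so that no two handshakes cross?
C_50 = 1978261657756160653623774456

These noncrossing handshakes are counted by the Catalan number C_n = (1/(n + 1)) · C(2n, n). For n = 50: C_50 = (1/51) · C(100, 50) = 100891344545564193334812497256/51 = 1978261657756160653623774456.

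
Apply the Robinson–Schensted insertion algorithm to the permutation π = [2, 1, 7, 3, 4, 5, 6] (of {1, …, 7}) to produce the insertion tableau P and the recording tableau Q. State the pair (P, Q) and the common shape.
P = [1, 3, 4, 5, 6] / [2, 7];  Q = [1, 3, 5, 6, 7] / [2, 4];  common shape = (5, 2)

Row-insert the values π_1, π_2, … into P one at a time, bumping the leftmost entry strictly greater than the inserted value down to the next row. The recording tableau Q records, in position (i, j), the step at which that cell was added to P.
  Insert 2 (step 1): P = [2];  Q = [1]
  Insert 1 (step 2): P = [1] / [2];  Q = [1] / [2]
  Insert 7 (step 3): P = [1, 7] / [2];  Q = [1, 3] / [2]
  Insert 3 (step 4): P = [1, 3] / [2, 7];  Q = [1, 3] / [2, 4]
  Insert 4 (step 5): P = [1, 3, 4] / [2, 7];  Q = [1, 3, 5] / [2, 4]
  Insert 5 (step 6): P = [1, 3, 4, 5] / [2, 7];  Q = [1, 3, 5, 6] / [2, 4]
  Insert 6 (step 7): P = [1, 3, 4, 5, 6] / [2, 7];  Q = [1, 3, 5, 6, 7] / [2, 4]
Final shape: (5, 2).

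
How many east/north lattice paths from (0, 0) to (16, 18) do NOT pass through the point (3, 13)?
Number of paths = 2199163350

Total paths from (0, 0) to (16, 18): C(34, 16) = 2203961430. Paths through (3, 13): (paths (0, 0) → (3, 13)) × (paths (3, 13) → (16, 18)) = C(16, 3) · C(18, 13) = 560 · 8568 = 4798080. Avoidance count = 2203961430 − 4798080 = 2199163350.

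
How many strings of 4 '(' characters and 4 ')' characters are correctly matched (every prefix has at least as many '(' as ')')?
C_4 = 14

These balanced parentheses are counted by the Catalan number C_n = (1/(n + 1)) · C(2n, n). For n = 4: C_4 = (1/5) · C(8, 4) = 70/5 = 14.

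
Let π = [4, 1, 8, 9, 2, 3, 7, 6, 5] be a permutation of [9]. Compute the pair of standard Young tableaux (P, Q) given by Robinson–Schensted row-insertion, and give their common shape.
P = [1, 2, 3, 5] / [4, 6, 9] / [7] / [8];  Q = [1, 3, 4, 7] / [2, 5, 6] / [8] / [9];  common shape = (4, 3, 1, 1)

Row-insert the values π_1, π_2, … into P one at a time, bumping the leftmost entry strictly greater than the inserted value down to the next row. The recording tableau Q records, in position (i, j), the step at which that cell was added to P.
  Insert 4 (step 1): P = [4];  Q = [1]
  Insert 1 (step 2): P = [1] / [4];  Q = [1] / [2]
  Insert 8 (step 3): P = [1, 8] / [4];  Q = [1, 3] / [2]
  Insert 9 (step 4): P = [1, 8, 9] / [4];  Q = [1, 3, 4] / [2]
  Insert 2 (step 5): P = [1, 2, 9] / [4, 8];  Q = [1, 3, 4] / [2, 5]
  Insert 3 (step 6): P = [1, 2, 3] / [4, 8, 9];  Q = [1, 3, 4] / [2, 5, 6]
  Insert 7 (step 7): P = [1, 2, 3, 7] / [4, 8, 9];  Q = [1, 3, 4, 7] / [2, 5, 6]
  Insert 6 (step 8): P = [1, 2, 3, 6] / [4, 7, 9] / [8];  Q = [1, 3, 4, 7] / [2, 5, 6] / [8]
  Insert 5 (step 9): P = [1, 2, 3, 5] / [4, 6, 9] / [7] / [8];  Q = [1, 3, 4, 7] / [2, 5, 6] / [8] / [9]
Final shape: (4, 3, 1, 1).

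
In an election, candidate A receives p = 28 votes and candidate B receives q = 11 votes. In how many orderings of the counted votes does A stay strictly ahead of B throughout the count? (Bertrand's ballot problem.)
Strict-lead orderings = 730588532

Total orderings of the 39 votes with 28 for A: C(39, 28) = 1676056044. By the Bertrand ballot formula (Cycle Lemma / reflection principle), the number of orderings in which A is strictly ahead of B throughout is (p − q)/(p + q) · C(p + q, p) = (28 − 11)/(28 + 11) · 1676056044 = 730588532.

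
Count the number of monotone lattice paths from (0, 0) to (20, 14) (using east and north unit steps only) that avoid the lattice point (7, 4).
Number of paths = 1014433860

Total paths from (0, 0) to (20, 14): C(34, 20) = 1391975640. Paths through (7, 4): (paths (0, 0) → (7, 4)) × (paths (7, 4) → (20, 14)) = C(11, 7) · C(23, 13) = 330 · 1144066 = 377541780. Avoidance count = 1391975640 − 377541780 = 1014433860.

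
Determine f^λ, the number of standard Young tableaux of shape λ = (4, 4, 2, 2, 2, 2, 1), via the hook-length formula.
# SYT of shape (4, 4, 2, 2, 2, 2, 1) = 680680

Hook-length formula: f^λ = n! / Π hook(c), product over all cells c of the Young diagram. For λ = (4, 4, 2, 2, 2, 2, 1), n = 17 boxes. Hook lengths by row (left-to-right, top-to-bottom): [10, 8, 3, 2]; [9, 7, 2, 1]; [6, 4]; [5, 3]; [4, 2]; [3, 1]; [1]. Product of hooks = 522547200. So f^λ = 17! / 522547200 = 355687428096000 / 522547200 = 680680.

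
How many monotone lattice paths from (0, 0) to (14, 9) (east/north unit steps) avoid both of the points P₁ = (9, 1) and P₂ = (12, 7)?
Number of paths = 507032

Inclusion–exclusion. Total paths: C(23, 14) = 817190. Through P₁: C(10, 9)·C(13, 5) = 12870. Through P₂: C(19, 12)·C(4, 2) = 302328. Since P₁ is strictly southwest of P₂, a monotone path through both must visit P₁ then P₂; paths through both = C(10, 9)·C(9, 3)·C(4, 2) = 5040. Avoid both = 817190 − 12870 − 302328 + 5040 = 507032.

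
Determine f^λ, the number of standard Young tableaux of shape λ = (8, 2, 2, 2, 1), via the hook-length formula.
# SYT of shape (8, 2, 2, 2, 1) = 42042

Hook-length formula: f^λ = n! / Π hook(c), product over all cells c of the Young diagram. For λ = (8, 2, 2, 2, 1), n = 15 boxes. Hook lengths by row (left-to-right, top-to-bottom): [12, 10, 6, 5, 4, 3, 2, 1]; [5, 3]; [4, 2]; [3, 1]; [1]. Product of hooks = 31104000. So f^λ = 15! / 31104000 = 1307674368000 / 31104000 = 42042.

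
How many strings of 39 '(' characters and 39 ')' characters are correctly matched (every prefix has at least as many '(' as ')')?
C_39 = 680425371729975800390

These balanced parentheses are counted by the Catalan number C_n = (1/(n + 1)) · C(2n, n). For n = 39: C_39 = (1/40) · C(78, 39) = 27217014869199032015600/40 = 680425371729975800390.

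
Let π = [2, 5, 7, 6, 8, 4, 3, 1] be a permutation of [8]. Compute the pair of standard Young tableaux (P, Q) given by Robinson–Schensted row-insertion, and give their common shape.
P = [1, 3, 6, 8] / [2] / [4] / [5] / [7];  Q = [1, 2, 3, 5] / [4] / [6] / [7] / [8];  common shape = (4, 1, 1, 1, 1)

Row-insert the values π_1, π_2, … into P one at a time, bumping the leftmost entry strictly greater than the inserted value down to the next row. The recording tableau Q records, in position (i, j), the step at which that cell was added to P.
  Insert 2 (step 1): P = [2];  Q = [1]
  Insert 5 (step 2): P = [2, 5];  Q = [1, 2]
  Insert 7 (step 3): P = [2, 5, 7];  Q = [1, 2, 3]
  Insert 6 (step 4): P = [2, 5, 6] / [7];  Q = [1, 2, 3] / [4]
  Insert 8 (step 5): P = [2, 5, 6, 8] / [7];  Q = [1, 2, 3, 5] / [4]
  Insert 4 (step 6): P = [2, 4, 6, 8] / [5] / [7];  Q = [1, 2, 3, 5] / [4] / [6]
  Insert 3 (step 7): P = [2, 3, 6, 8] / [4] / [5] / [7];  Q = [1, 2, 3, 5] / [4] / [6] / [7]
  Insert 1 (step 8): P = [1, 3, 6, 8] / [2] / [4] / [5] / [7];  Q = [1, 2, 3, 5] / [4] / [6] / [7] / [8]
Final shape: (4, 1, 1, 1, 1).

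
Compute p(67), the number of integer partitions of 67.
p(67) = 2679689

Compute p(n) via the recurrence p(n, m) = p(n, m−1) + p(n−m, m), where p(n, m) counts partitions of n with all parts ≤ m and p(n) = p(n, n). The base cases are p(0, m) = 1 and p(n, 0) = 0 for n > 0. Filling the table yields p(67) = 2679689. (Euler's pentagonal recurrence is an alternative.)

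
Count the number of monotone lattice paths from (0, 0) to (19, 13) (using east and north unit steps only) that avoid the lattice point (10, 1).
Number of paths = 344140370

Total paths from (0, 0) to (19, 13): C(32, 19) = 347373600. Paths through (10, 1): (paths (0, 0) → (10, 1)) × (paths (10, 1) → (19, 13)) = C(11, 10) · C(21, 9) = 11 · 293930 = 3233230. Avoidance count = 347373600 − 3233230 = 344140370.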